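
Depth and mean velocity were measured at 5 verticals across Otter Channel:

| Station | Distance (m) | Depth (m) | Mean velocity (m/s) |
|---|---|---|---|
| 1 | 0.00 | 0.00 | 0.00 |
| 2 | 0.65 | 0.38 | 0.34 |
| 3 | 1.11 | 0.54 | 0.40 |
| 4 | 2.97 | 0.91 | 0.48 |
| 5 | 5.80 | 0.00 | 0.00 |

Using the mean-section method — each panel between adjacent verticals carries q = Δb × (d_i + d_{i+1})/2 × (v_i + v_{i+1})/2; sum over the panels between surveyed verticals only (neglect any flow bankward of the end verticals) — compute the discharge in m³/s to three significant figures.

Panel 1-2: Δb = 0.65 m, d̄ = (0.00+0.38)/2 = 0.19, v̄ = (0.00+0.34)/2 = 0.17 → q = 0.65×0.19×0.17 = 0.02100 m³/s
Panel 2-3: Δb = 0.46 m, d̄ = (0.38+0.54)/2 = 0.46, v̄ = (0.34+0.40)/2 = 0.37 → q = 0.46×0.46×0.37 = 0.07829 m³/s
Panel 3-4: Δb = 1.86 m, d̄ = (0.54+0.91)/2 = 0.725, v̄ = (0.40+0.48)/2 = 0.44 → q = 1.86×0.725×0.44 = 0.5933 m³/s
Panel 4-5: Δb = 2.83 m, d̄ = (0.91+0.00)/2 = 0.455, v̄ = (0.48+0.00)/2 = 0.24 → q = 2.83×0.455×0.24 = 0.3090 m³/s
Q = Σ q = 1.002 m³/s

1.00 m³/s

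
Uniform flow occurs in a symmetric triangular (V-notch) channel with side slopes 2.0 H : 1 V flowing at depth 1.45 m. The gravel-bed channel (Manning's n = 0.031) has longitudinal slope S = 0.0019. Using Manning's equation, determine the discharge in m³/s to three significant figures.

4.43 m³/s

A = z·y² = 2.0×1.45² = 4.205 m²
P = 2y√(1+z²) = 2×1.45×√(1+2.0²) = 6.485 m
R = A/P = 4.205/6.485 = 0.6485 m
Q = (1/n)·A·R^(2/3)·S^(1/2) = (1/0.031) × 4.205 × 0.6485^(2/3) × 0.0019^(1/2) = 4.430 m³/s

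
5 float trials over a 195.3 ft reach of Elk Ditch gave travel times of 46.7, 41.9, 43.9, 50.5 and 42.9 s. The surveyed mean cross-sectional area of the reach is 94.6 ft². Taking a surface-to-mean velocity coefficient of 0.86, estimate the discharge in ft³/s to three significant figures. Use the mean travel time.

352 ft³/s

t̄ = (46.7 + 41.9 + 43.9 + 50.5 + 42.9) / 5 = 45.18 s
v_surface = L / t̄ = 195.3 / 45.18 = 4.323 ft/s
v_mean = 0.86 × 4.323 = 3.718 ft/s
Q = A × v_mean = 94.6 × 3.718 = 351.7 ft³/s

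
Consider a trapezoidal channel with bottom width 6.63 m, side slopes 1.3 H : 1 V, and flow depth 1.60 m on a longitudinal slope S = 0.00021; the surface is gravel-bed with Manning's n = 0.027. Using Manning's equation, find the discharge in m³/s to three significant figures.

A = (b + z·y)·y = (6.63 + 1.3×1.60)×1.60 = 13.94 m²
P = b + 2y√(1+z²) = 6.63 + 2×1.60×√(1+1.3²) = 11.88 m
R = A/P = 13.94/11.88 = 1.173 m
Q = (1/n)·A·R^(2/3)·S^(1/2) = (1/0.027) × 13.94 × 1.173^(2/3) × 0.00021^(1/2) = 8.320 m³/s

8.32 m³/s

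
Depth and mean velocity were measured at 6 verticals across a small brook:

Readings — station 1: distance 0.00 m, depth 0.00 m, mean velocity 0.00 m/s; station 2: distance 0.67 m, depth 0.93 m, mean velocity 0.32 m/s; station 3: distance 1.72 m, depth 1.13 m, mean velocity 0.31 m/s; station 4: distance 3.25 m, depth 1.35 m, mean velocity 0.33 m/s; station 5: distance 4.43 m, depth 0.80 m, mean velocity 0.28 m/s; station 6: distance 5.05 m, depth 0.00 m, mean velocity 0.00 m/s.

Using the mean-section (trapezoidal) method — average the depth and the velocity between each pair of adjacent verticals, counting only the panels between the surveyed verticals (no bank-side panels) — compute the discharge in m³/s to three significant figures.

Panel 1-2: Δb = 0.67 m, d̄ = (0.00+0.93)/2 = 0.465, v̄ = (0.00+0.32)/2 = 0.16 → q = 0.67×0.465×0.16 = 0.04985 m³/s
Panel 2-3: Δb = 1.05 m, d̄ = (0.93+1.13)/2 = 1.03, v̄ = (0.32+0.31)/2 = 0.315 → q = 1.05×1.03×0.315 = 0.3407 m³/s
Panel 3-4: Δb = 1.53 m, d̄ = (1.13+1.35)/2 = 1.24, v̄ = (0.31+0.33)/2 = 0.32 → q = 1.53×1.24×0.32 = 0.6071 m³/s
Panel 4-5: Δb = 1.18 m, d̄ = (1.35+0.80)/2 = 1.075, v̄ = (0.33+0.28)/2 = 0.305 → q = 1.18×1.075×0.305 = 0.3869 m³/s
Panel 5-6: Δb = 0.62 m, d̄ = (0.80+0.00)/2 = 0.4, v̄ = (0.28+0.00)/2 = 0.14 → q = 0.62×0.4×0.14 = 0.03472 m³/s
Q = Σ q = 1.419 m³/s

1.42 m³/s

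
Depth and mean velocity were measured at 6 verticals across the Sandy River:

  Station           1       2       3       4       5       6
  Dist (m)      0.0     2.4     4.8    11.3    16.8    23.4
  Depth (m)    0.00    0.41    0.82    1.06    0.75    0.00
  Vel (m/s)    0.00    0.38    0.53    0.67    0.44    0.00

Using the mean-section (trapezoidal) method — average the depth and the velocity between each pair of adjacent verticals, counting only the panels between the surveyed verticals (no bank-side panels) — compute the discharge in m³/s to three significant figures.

Panel 1-2: Δb = 2.4 m, d̄ = (0.00+0.41)/2 = 0.205, v̄ = (0.00+0.38)/2 = 0.19 → q = 2.4×0.205×0.19 = 0.09348 m³/s
Panel 2-3: Δb = 2.4 m, d̄ = (0.41+0.82)/2 = 0.615, v̄ = (0.38+0.53)/2 = 0.455 → q = 2.4×0.615×0.455 = 0.6716 m³/s
Panel 3-4: Δb = 6.5 m, d̄ = (0.82+1.06)/2 = 0.94, v̄ = (0.53+0.67)/2 = 0.6 → q = 6.5×0.94×0.6 = 3.666 m³/s
Panel 4-5: Δb = 5.5 m, d̄ = (1.06+0.75)/2 = 0.905, v̄ = (0.67+0.44)/2 = 0.555 → q = 5.5×0.905×0.555 = 2.763 m³/s
Panel 5-6: Δb = 6.6 m, d̄ = (0.75+0.00)/2 = 0.375, v̄ = (0.44+0.00)/2 = 0.22 → q = 6.6×0.375×0.22 = 0.5445 m³/s
Q = Σ q = 7.738 m³/s

7.74 m³/s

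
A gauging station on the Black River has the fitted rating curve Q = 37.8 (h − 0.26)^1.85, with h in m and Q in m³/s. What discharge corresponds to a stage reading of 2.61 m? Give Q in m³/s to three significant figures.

184 m³/s

Q = 37.8 × (2.61 − 0.26)^1.85 = 37.8 × 2.35^1.85 = 183.6 m³/s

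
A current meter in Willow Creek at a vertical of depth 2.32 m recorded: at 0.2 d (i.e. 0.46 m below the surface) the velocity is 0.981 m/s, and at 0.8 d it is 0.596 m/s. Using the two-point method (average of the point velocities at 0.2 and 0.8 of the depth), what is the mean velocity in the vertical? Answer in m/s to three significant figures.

0.789 m/s

v̄ = (0.981 + 0.596) / 2 = 0.7885 m/s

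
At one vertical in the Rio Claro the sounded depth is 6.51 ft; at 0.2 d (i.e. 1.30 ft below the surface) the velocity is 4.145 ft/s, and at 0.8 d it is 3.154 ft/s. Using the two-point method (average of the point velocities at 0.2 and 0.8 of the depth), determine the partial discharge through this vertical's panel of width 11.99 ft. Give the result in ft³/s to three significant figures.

v̄ = (4.145 + 3.154) / 2 = 3.650 ft/s
q = v̄ × d × w = 3.650 × 6.51 × 11.99 = 284.9 ft³/s

285 ft³/s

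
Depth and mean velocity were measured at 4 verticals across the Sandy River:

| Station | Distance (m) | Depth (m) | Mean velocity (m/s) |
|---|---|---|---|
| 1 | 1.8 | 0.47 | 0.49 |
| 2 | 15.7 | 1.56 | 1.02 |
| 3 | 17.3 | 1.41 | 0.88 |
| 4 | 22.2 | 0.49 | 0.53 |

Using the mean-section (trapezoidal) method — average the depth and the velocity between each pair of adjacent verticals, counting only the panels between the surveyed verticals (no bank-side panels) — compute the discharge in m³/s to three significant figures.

Panel 1-2: Δb = 13.9 m, d̄ = (0.47+1.56)/2 = 1.015, v̄ = (0.49+1.02)/2 = 0.755 → q = 13.9×1.015×0.755 = 10.65 m³/s
Panel 2-3: Δb = 1.6 m, d̄ = (1.56+1.41)/2 = 1.485, v̄ = (1.02+0.88)/2 = 0.95 → q = 1.6×1.485×0.95 = 2.257 m³/s
Panel 3-4: Δb = 4.9 m, d̄ = (1.41+0.49)/2 = 0.95, v̄ = (0.88+0.53)/2 = 0.705 → q = 4.9×0.95×0.705 = 3.282 m³/s
Q = Σ q = 16.19 m³/s

16.2 m³/s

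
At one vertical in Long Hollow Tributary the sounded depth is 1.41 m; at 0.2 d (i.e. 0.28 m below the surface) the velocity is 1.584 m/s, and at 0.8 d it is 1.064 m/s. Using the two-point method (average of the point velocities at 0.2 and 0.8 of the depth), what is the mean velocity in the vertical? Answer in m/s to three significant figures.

1.32 m/s

v̄ = (1.584 + 1.064) / 2 = 1.324 m/s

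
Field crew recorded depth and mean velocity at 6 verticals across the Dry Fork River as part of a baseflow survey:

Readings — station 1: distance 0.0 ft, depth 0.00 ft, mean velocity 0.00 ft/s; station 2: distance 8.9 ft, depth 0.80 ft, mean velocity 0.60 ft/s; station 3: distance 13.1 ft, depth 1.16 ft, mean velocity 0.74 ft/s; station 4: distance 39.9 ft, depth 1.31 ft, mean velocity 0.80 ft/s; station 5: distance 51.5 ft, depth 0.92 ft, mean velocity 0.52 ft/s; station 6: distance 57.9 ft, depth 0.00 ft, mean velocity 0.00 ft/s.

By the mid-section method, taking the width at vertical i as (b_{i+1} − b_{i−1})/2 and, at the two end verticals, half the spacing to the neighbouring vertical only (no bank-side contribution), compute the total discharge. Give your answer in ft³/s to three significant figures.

w_2 = (13.1 − 0.0)/2 = 6.55 ft; q_2 = 0.60 × 0.80 × 6.55 = 3.144 ft³/s
w_3 = (39.9 − 8.9)/2 = 15.5 ft; q_3 = 0.74 × 1.16 × 15.5 = 13.31 ft³/s
w_4 = (51.5 − 13.1)/2 = 19.2 ft; q_4 = 0.80 × 1.31 × 19.2 = 20.12 ft³/s
w_5 = (57.9 − 39.9)/2 = 9 ft; q_5 = 0.52 × 0.92 × 9 = 4.306 ft³/s
Stations 1, 6 contribute zero (depth or velocity is 0).
Q = Σ qᵢ = 40.88 ft³/s

40.9 ft³/s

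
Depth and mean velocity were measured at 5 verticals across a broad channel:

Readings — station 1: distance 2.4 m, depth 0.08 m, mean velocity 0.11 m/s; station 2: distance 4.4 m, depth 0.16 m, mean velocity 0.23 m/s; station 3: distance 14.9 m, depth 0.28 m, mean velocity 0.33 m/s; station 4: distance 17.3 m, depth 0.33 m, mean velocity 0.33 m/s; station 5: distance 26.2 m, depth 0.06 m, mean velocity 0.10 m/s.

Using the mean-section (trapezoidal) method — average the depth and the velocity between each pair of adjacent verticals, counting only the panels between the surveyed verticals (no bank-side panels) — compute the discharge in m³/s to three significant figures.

Panel 1-2: Δb = 2 m, d̄ = (0.08+0.16)/2 = 0.12, v̄ = (0.11+0.23)/2 = 0.17 → q = 2×0.12×0.17 = 0.04080 m³/s
Panel 2-3: Δb = 10.5 m, d̄ = (0.16+0.28)/2 = 0.22, v̄ = (0.23+0.33)/2 = 0.28 → q = 10.5×0.22×0.28 = 0.6468 m³/s
Panel 3-4: Δb = 2.4 m, d̄ = (0.28+0.33)/2 = 0.305, v̄ = (0.33+0.33)/2 = 0.33 → q = 2.4×0.305×0.33 = 0.2416 m³/s
Panel 4-5: Δb = 8.9 m, d̄ = (0.33+0.06)/2 = 0.195, v̄ = (0.33+0.10)/2 = 0.215 → q = 8.9×0.195×0.215 = 0.3731 m³/s
Q = Σ q = 1.302 m³/s

1.30 m³/s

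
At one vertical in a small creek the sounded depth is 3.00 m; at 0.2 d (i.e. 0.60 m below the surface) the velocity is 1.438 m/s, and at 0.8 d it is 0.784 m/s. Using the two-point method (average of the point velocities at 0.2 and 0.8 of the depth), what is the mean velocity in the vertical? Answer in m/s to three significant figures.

v̄ = (1.438 + 0.784) / 2 = 1.111 m/s

1.11 m/s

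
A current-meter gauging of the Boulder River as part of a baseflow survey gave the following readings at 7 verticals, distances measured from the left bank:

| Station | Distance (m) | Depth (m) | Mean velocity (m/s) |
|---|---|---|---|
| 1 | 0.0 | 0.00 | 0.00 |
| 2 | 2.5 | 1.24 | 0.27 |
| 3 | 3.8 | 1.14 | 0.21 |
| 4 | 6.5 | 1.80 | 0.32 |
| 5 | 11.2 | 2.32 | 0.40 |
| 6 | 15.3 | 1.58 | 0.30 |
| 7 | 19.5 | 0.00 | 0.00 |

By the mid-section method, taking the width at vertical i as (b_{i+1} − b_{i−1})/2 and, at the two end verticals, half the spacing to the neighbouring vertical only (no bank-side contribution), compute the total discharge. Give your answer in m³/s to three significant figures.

w_2 = (3.8 − 0.0)/2 = 1.9 m; q_2 = 0.27 × 1.24 × 1.9 = 0.6361 m³/s
w_3 = (6.5 − 2.5)/2 = 2 m; q_3 = 0.21 × 1.14 × 2 = 0.4788 m³/s
w_4 = (11.2 − 3.8)/2 = 3.7 m; q_4 = 0.32 × 1.80 × 3.7 = 2.131 m³/s
w_5 = (15.3 − 6.5)/2 = 4.4 m; q_5 = 0.40 × 2.32 × 4.4 = 4.083 m³/s
w_6 = (19.5 − 11.2)/2 = 4.15 m; q_6 = 0.30 × 1.58 × 4.15 = 1.967 m³/s
Stations 1, 7 contribute zero (depth or velocity is 0).
Q = Σ qᵢ = 9.296 m³/s

9.30 m³/s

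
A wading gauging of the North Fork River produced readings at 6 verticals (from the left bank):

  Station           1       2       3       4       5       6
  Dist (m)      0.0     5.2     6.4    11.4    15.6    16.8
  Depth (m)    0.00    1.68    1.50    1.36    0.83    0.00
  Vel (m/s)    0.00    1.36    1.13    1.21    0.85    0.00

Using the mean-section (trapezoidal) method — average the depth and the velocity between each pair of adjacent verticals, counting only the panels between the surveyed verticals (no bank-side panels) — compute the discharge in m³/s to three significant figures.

18.7 m³/s

Panel 1-2: Δb = 5.2 m, d̄ = (0.00+1.68)/2 = 0.84, v̄ = (0.00+1.36)/2 = 0.68 → q = 5.2×0.84×0.68 = 2.970 m³/s
Panel 2-3: Δb = 1.2 m, d̄ = (1.68+1.50)/2 = 1.59, v̄ = (1.36+1.13)/2 = 1.245 → q = 1.2×1.59×1.245 = 2.375 m³/s
Panel 3-4: Δb = 5 m, d̄ = (1.50+1.36)/2 = 1.43, v̄ = (1.13+1.21)/2 = 1.17 → q = 5×1.43×1.17 = 8.366 m³/s
Panel 4-5: Δb = 4.2 m, d̄ = (1.36+0.83)/2 = 1.095, v̄ = (1.21+0.85)/2 = 1.03 → q = 4.2×1.095×1.03 = 4.737 m³/s
Panel 5-6: Δb = 1.2 m, d̄ = (0.83+0.00)/2 = 0.415, v̄ = (0.85+0.00)/2 = 0.425 → q = 1.2×0.415×0.425 = 0.2117 m³/s
Q = Σ q = 18.66 m³/s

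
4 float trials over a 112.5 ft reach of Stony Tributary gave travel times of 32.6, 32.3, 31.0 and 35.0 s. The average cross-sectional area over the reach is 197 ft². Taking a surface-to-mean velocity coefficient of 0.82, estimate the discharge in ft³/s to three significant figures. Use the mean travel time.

t̄ = (32.6 + 32.3 + 31.0 + 35.0) / 4 = 32.725 s
v_surface = L / t̄ = 112.5 / 32.725 = 3.438 ft/s
v_mean = 0.82 × 3.438 = 2.819 ft/s
Q = A × v_mean = 197 × 2.819 = 555.3 ft³/s

555 ft³/s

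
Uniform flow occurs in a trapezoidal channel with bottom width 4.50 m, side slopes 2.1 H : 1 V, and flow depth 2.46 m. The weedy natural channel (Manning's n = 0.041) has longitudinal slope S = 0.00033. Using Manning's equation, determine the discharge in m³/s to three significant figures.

A = (b + z·y)·y = (4.50 + 2.1×2.46)×2.46 = 23.78 m²
P = b + 2y√(1+z²) = 4.50 + 2×2.46×√(1+2.1²) = 15.94 m
R = A/P = 23.78/15.94 = 1.491 m
Q = (1/n)·A·R^(2/3)·S^(1/2) = (1/0.041) × 23.78 × 1.491^(2/3) × 0.00033^(1/2) = 13.75 m³/s

13.8 m³/s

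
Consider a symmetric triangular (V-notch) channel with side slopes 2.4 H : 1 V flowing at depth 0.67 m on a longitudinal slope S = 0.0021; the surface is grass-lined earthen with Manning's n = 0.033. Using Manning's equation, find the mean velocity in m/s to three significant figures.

A = z·y² = 2.4×0.67² = 1.077 m²
P = 2y√(1+z²) = 2×0.67×√(1+2.4²) = 3.484 m
R = A/P = 1.077/3.484 = 0.3092 m
Q = (1/n)·A·R^(2/3)·S^(1/2) = (1/0.033) × 1.077 × 0.3092^(2/3) × 0.0021^(1/2) = 0.6841 m³/s
V = Q/A = 0.6841/1.077 = 0.6350 m/s

0.635 m/s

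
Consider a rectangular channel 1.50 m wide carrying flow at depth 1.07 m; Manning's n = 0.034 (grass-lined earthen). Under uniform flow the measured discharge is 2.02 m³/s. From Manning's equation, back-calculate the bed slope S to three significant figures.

A = b·y = 1.50 × 1.07 = 1.605 m²
P = b + 2y = 1.50 + 2×1.07 = 3.640 m
R = A/P = 1.605/3.640 = 0.4409 m
S = (Q·n / (1·A·R^(2/3)))² = (2.02×0.034 / (1×1.605×0.5793))² = 0.005456

0.00546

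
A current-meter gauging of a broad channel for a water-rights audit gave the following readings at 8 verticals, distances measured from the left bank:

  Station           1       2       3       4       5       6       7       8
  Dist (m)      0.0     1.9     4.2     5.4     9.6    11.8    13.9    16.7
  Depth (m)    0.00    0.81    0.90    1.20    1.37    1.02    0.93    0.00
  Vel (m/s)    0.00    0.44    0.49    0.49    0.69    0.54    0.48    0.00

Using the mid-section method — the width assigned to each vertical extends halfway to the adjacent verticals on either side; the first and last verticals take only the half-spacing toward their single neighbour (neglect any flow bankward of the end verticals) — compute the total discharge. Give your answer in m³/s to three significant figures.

w_2 = (4.2 − 0.0)/2 = 2.1 m; q_2 = 0.44 × 0.81 × 2.1 = 0.7484 m³/s
w_3 = (5.4 − 1.9)/2 = 1.75 m; q_3 = 0.49 × 0.90 × 1.75 = 0.7718 m³/s
w_4 = (9.6 − 4.2)/2 = 2.7 m; q_4 = 0.49 × 1.20 × 2.7 = 1.588 m³/s
w_5 = (11.8 − 5.4)/2 = 3.2 m; q_5 = 0.69 × 1.37 × 3.2 = 3.025 m³/s
w_6 = (13.9 − 9.6)/2 = 2.15 m; q_6 = 0.54 × 1.02 × 2.15 = 1.184 m³/s
w_7 = (16.7 − 11.8)/2 = 2.45 m; q_7 = 0.48 × 0.93 × 2.45 = 1.094 m³/s
Stations 1, 8 contribute zero (depth or velocity is 0).
Q = Σ qᵢ = 8.411 m³/s

8.41 m³/s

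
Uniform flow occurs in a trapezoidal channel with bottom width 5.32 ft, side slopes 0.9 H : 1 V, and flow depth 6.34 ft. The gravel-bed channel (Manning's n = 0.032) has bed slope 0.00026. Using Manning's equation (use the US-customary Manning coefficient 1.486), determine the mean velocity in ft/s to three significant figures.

1.60 ft/s

A = (b + z·y)·y = (5.32 + 0.9×6.34)×6.34 = 69.90 ft²
P = b + 2y√(1+z²) = 5.32 + 2×6.34×√(1+0.9²) = 22.38 ft
R = A/P = 69.90/22.38 = 3.124 ft
Q = (1.486/n)·A·R^(2/3)·S^(1/2) = (1.486/0.032) × 69.90 × 3.124^(2/3) × 0.00026^(1/2) = 111.9 ft³/s
V = Q/A = 111.9/69.90 = 1.600 ft/s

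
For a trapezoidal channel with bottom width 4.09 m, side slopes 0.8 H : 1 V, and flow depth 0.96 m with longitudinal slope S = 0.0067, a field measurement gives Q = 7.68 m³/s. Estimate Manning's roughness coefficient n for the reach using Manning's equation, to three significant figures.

A = (b + z·y)·y = (4.09 + 0.8×0.96)×0.96 = 4.664 m²
P = b + 2y√(1+z²) = 4.09 + 2×0.96×√(1+0.8²) = 6.549 m
R = A/P = 4.664/6.549 = 0.7121 m
n = (1/Q)·A·R^(2/3)·S^(1/2) = (1/7.68) × 4.664 × 0.7975 × 0.08185 = 0.03964

0.0396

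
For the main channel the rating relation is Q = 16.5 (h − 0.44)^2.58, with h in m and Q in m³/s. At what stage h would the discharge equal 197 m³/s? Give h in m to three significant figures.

h − h₀ = (Q/C)^(1/b) = (197/16.5)^(1/2.58) = 2.615 m
h = 0.44 + 2.615 = 3.055 m

3.05 m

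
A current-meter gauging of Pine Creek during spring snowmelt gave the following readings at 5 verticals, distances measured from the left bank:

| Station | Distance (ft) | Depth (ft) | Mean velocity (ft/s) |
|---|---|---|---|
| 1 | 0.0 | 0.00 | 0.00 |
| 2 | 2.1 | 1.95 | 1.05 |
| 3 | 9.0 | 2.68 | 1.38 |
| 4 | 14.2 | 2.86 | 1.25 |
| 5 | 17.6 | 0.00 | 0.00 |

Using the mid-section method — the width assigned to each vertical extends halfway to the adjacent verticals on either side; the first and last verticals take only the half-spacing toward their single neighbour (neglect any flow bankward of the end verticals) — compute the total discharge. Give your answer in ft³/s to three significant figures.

47.0 ft³/s

w_2 = (9.0 − 0.0)/2 = 4.5 ft; q_2 = 1.05 × 1.95 × 4.5 = 9.214 ft³/s
w_3 = (14.2 − 2.1)/2 = 6.05 ft; q_3 = 1.38 × 2.68 × 6.05 = 22.38 ft³/s
w_4 = (17.6 − 9.0)/2 = 4.3 ft; q_4 = 1.25 × 2.86 × 4.3 = 15.37 ft³/s
Stations 1, 5 contribute zero (depth or velocity is 0).
Q = Σ qᵢ = 46.96 ft³/s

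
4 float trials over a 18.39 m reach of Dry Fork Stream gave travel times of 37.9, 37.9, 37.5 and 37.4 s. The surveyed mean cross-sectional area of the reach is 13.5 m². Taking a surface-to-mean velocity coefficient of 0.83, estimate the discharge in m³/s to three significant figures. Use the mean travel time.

t̄ = (37.9 + 37.9 + 37.5 + 37.4) / 4 = 37.675 s
v_surface = L / t̄ = 18.39 / 37.675 = 0.4881 m/s
v_mean = 0.83 × 0.4881 = 0.4051 m/s
Q = A × v_mean = 13.5 × 0.4051 = 5.469 m³/s

5.47 m³/s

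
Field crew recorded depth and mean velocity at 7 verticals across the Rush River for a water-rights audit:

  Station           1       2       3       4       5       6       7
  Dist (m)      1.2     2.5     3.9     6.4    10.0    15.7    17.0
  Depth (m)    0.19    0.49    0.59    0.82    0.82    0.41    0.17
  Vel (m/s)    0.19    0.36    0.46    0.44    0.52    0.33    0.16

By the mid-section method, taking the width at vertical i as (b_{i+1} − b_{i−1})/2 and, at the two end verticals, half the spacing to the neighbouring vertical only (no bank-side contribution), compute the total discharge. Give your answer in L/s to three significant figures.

4370 L/s

w_1 = (2.5 − 1.2)/2 = 0.65 m; q_1 = 0.19 × 0.19 × 0.65 = 0.02347 m³/s
w_2 = (3.9 − 1.2)/2 = 1.35 m; q_2 = 0.36 × 0.49 × 1.35 = 0.2381 m³/s
w_3 = (6.4 − 2.5)/2 = 1.95 m; q_3 = 0.46 × 0.59 × 1.95 = 0.5292 m³/s
w_4 = (10.0 − 3.9)/2 = 3.05 m; q_4 = 0.44 × 0.82 × 3.05 = 1.100 m³/s
w_5 = (15.7 − 6.4)/2 = 4.65 m; q_5 = 0.52 × 0.82 × 4.65 = 1.983 m³/s
w_6 = (17.0 − 10.0)/2 = 3.5 m; q_6 = 0.33 × 0.41 × 3.5 = 0.4736 m³/s
w_7 = (17.0 − 15.7)/2 = 0.65 m; q_7 = 0.16 × 0.17 × 0.65 = 0.01768 m³/s
Q = Σ qᵢ = 4.365 m³/s
= 4.365 × 1000 = 4365 L/s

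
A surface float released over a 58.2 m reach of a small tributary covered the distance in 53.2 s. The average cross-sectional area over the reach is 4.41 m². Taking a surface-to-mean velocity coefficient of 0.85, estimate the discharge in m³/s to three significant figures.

4.10 m³/s

v_surface = L / t̄ = 58.2 / 53.2 = 1.094 m/s
v_mean = 0.85 × 1.094 = 0.9299 m/s
Q = A × v_mean = 4.41 × 0.9299 = 4.101 m³/s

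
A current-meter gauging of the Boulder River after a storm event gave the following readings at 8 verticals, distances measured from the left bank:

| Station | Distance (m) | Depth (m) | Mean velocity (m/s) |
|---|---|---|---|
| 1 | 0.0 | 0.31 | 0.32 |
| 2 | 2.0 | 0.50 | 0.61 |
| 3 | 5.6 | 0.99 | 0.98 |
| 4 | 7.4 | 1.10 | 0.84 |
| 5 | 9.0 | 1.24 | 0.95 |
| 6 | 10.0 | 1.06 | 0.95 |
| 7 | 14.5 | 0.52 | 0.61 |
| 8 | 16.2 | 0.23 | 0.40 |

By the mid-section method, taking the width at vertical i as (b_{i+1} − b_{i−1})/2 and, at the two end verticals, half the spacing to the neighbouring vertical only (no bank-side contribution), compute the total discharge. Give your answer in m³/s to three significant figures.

w_1 = (2.0 − 0.0)/2 = 1 m; q_1 = 0.32 × 0.31 × 1 = 0.09920 m³/s
w_2 = (5.6 − 0.0)/2 = 2.8 m; q_2 = 0.61 × 0.50 × 2.8 = 0.8540 m³/s
w_3 = (7.4 − 2.0)/2 = 2.7 m; q_3 = 0.98 × 0.99 × 2.7 = 2.620 m³/s
w_4 = (9.0 − 5.6)/2 = 1.7 m; q_4 = 0.84 × 1.10 × 1.7 = 1.571 m³/s
w_5 = (10.0 − 7.4)/2 = 1.3 m; q_5 = 0.95 × 1.24 × 1.3 = 1.531 m³/s
w_6 = (14.5 − 9.0)/2 = 2.75 m; q_6 = 0.95 × 1.06 × 2.75 = 2.769 m³/s
w_7 = (16.2 − 10.0)/2 = 3.1 m; q_7 = 0.61 × 0.52 × 3.1 = 0.9833 m³/s
w_8 = (16.2 − 14.5)/2 = 0.85 m; q_8 = 0.40 × 0.23 × 0.85 = 0.07820 m³/s
Q = Σ qᵢ = 10.51 m³/s

10.5 m³/s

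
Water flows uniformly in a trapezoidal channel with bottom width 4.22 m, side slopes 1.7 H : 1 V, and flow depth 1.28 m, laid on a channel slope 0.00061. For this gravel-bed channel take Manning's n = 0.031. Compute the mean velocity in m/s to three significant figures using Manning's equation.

0.733 m/s

A = (b + z·y)·y = (4.22 + 1.7×1.28)×1.28 = 8.187 m²
P = b + 2y√(1+z²) = 4.22 + 2×1.28×√(1+1.7²) = 9.269 m
R = A/P = 8.187/9.269 = 0.8832 m
Q = (1/n)·A·R^(2/3)·S^(1/2) = (1/0.031) × 8.187 × 0.8832^(2/3) × 0.00061^(1/2) = 6.004 m³/s
V = Q/A = 6.004/8.187 = 0.7334 m/s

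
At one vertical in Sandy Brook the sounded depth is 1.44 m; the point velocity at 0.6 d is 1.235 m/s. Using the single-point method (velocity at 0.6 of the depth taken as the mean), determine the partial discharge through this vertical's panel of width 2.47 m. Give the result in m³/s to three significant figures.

4.39 m³/s

v̄ = v₀.₆ = 1.235 m/s
q = v̄ × d × w = 1.235 × 1.44 × 2.47 = 4.393 m³/s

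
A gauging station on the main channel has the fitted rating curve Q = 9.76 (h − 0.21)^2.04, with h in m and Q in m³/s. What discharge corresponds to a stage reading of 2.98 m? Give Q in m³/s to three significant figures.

78.0 m³/s

Q = 9.76 × (2.98 − 0.21)^2.04 = 9.76 × 2.77^2.04 = 78.00 m³/s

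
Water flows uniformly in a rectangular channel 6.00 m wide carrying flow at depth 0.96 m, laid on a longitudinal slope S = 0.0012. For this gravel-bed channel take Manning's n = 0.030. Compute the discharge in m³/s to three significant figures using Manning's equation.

A = b·y = 6.00 × 0.96 = 5.760 m²
P = b + 2y = 6.00 + 2×0.96 = 7.920 m
R = A/P = 5.760/7.920 = 0.7273 m
Q = (1/n)·A·R^(2/3)·S^(1/2) = (1/0.030) × 5.760 × 0.7273^(2/3) × 0.0012^(1/2) = 5.379 m³/s

5.38 m³/s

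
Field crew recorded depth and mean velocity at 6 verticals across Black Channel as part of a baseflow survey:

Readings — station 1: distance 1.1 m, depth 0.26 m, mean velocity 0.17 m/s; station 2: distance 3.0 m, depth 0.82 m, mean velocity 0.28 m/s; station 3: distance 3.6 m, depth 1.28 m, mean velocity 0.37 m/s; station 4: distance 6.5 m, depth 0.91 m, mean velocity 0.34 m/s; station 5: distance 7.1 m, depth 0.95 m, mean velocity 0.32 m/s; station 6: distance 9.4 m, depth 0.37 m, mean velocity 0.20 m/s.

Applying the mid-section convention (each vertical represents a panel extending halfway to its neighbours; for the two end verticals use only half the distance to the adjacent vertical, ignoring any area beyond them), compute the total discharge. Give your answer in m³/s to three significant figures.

2.23 m³/s

w_1 = (3.0 − 1.1)/2 = 0.95 m; q_1 = 0.17 × 0.26 × 0.95 = 0.04199 m³/s
w_2 = (3.6 − 1.1)/2 = 1.25 m; q_2 = 0.28 × 0.82 × 1.25 = 0.2870 m³/s
w_3 = (6.5 − 3.0)/2 = 1.75 m; q_3 = 0.37 × 1.28 × 1.75 = 0.8288 m³/s
w_4 = (7.1 − 3.6)/2 = 1.75 m; q_4 = 0.34 × 0.91 × 1.75 = 0.5415 m³/s
w_5 = (9.4 − 6.5)/2 = 1.45 m; q_5 = 0.32 × 0.95 × 1.45 = 0.4408 m³/s
w_6 = (9.4 − 7.1)/2 = 1.15 m; q_6 = 0.20 × 0.37 × 1.15 = 0.08510 m³/s
Q = Σ qᵢ = 2.225 m³/s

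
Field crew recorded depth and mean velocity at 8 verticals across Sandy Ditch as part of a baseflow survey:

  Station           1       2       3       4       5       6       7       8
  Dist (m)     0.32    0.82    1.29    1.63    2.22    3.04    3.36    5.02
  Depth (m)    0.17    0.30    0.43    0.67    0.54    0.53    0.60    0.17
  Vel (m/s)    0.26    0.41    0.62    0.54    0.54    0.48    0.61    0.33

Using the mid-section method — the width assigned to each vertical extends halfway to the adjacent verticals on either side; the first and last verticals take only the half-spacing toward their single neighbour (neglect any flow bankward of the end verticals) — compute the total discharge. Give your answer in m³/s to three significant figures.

1.11 m³/s

w_1 = (0.82 − 0.32)/2 = 0.25 m; q_1 = 0.26 × 0.17 × 0.25 = 0.01105 m³/s
w_2 = (1.29 − 0.32)/2 = 0.485 m; q_2 = 0.41 × 0.30 × 0.485 = 0.05966 m³/s
w_3 = (1.63 − 0.82)/2 = 0.405 m; q_3 = 0.62 × 0.43 × 0.405 = 0.1080 m³/s
w_4 = (2.22 − 1.29)/2 = 0.465 m; q_4 = 0.54 × 0.67 × 0.465 = 0.1682 m³/s
w_5 = (3.04 − 1.63)/2 = 0.705 m; q_5 = 0.54 × 0.54 × 0.705 = 0.2056 m³/s
w_6 = (3.36 − 2.22)/2 = 0.57 m; q_6 = 0.48 × 0.53 × 0.57 = 0.1450 m³/s
w_7 = (5.02 − 3.04)/2 = 0.99 m; q_7 = 0.61 × 0.60 × 0.99 = 0.3623 m³/s
w_8 = (5.02 − 3.36)/2 = 0.83 m; q_8 = 0.33 × 0.17 × 0.83 = 0.04656 m³/s
Q = Σ qᵢ = 1.106 m³/s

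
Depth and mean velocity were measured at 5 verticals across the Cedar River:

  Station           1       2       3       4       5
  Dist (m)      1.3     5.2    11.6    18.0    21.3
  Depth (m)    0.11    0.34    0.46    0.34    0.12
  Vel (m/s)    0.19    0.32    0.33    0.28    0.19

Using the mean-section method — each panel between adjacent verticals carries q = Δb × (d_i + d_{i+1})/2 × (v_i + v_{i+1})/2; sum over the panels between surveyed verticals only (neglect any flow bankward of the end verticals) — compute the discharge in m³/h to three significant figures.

Panel 1-2: Δb = 3.9 m, d̄ = (0.11+0.34)/2 = 0.225, v̄ = (0.19+0.32)/2 = 0.255 → q = 3.9×0.225×0.255 = 0.2238 m³/s
Panel 2-3: Δb = 6.4 m, d̄ = (0.34+0.46)/2 = 0.4, v̄ = (0.32+0.33)/2 = 0.325 → q = 6.4×0.4×0.325 = 0.8320 m³/s
Panel 3-4: Δb = 6.4 m, d̄ = (0.46+0.34)/2 = 0.4, v̄ = (0.33+0.28)/2 = 0.305 → q = 6.4×0.4×0.305 = 0.7808 m³/s
Panel 4-5: Δb = 3.3 m, d̄ = (0.34+0.12)/2 = 0.23, v̄ = (0.28+0.19)/2 = 0.235 → q = 3.3×0.23×0.235 = 0.1784 m³/s
Q = Σ q = 2.015 m³/s
= 2.015 × 3600 = 7254 m³/h

7250 m³/h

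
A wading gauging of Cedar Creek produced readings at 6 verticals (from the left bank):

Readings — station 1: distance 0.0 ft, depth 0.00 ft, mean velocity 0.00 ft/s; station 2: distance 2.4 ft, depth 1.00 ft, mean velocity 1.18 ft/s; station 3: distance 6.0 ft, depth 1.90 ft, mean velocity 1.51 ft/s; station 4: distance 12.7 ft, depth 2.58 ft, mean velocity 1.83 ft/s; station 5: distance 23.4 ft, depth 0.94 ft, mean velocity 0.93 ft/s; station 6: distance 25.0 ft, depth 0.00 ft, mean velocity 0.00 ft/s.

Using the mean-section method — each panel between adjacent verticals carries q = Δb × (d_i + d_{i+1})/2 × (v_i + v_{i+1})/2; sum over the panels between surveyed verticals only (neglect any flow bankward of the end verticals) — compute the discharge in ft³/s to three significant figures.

59.1 ft³/s

Panel 1-2: Δb = 2.4 ft, d̄ = (0.00+1.00)/2 = 0.5, v̄ = (0.00+1.18)/2 = 0.59 → q = 2.4×0.5×0.59 = 0.7080 ft³/s
Panel 2-3: Δb = 3.6 ft, d̄ = (1.00+1.90)/2 = 1.45, v̄ = (1.18+1.51)/2 = 1.345 → q = 3.6×1.45×1.345 = 7.021 ft³/s
Panel 3-4: Δb = 6.7 ft, d̄ = (1.90+2.58)/2 = 2.24, v̄ = (1.51+1.83)/2 = 1.67 → q = 6.7×2.24×1.67 = 25.06 ft³/s
Panel 4-5: Δb = 10.7 ft, d̄ = (2.58+0.94)/2 = 1.76, v̄ = (1.83+0.93)/2 = 1.38 → q = 10.7×1.76×1.38 = 25.99 ft³/s
Panel 5-6: Δb = 1.6 ft, d̄ = (0.94+0.00)/2 = 0.47, v̄ = (0.93+0.00)/2 = 0.465 → q = 1.6×0.47×0.465 = 0.3497 ft³/s
Q = Σ q = 59.13 ft³/s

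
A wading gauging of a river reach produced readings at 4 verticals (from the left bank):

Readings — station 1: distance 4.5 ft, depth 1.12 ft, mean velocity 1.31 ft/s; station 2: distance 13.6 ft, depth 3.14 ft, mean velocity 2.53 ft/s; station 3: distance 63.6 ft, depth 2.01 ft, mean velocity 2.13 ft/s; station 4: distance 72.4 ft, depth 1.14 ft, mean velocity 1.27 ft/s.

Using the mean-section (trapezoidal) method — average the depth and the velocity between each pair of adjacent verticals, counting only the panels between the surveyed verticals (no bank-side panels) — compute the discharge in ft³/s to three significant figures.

361 ft³/s

Panel 1-2: Δb = 9.1 ft, d̄ = (1.12+3.14)/2 = 2.13, v̄ = (1.31+2.53)/2 = 1.92 → q = 9.1×2.13×1.92 = 37.22 ft³/s
Panel 2-3: Δb = 50 ft, d̄ = (3.14+2.01)/2 = 2.575, v̄ = (2.53+2.13)/2 = 2.33 → q = 50×2.575×2.33 = 300.0 ft³/s
Panel 3-4: Δb = 8.8 ft, d̄ = (2.01+1.14)/2 = 1.575, v̄ = (2.13+1.27)/2 = 1.7 → q = 8.8×1.575×1.7 = 23.56 ft³/s
Q = Σ q = 360.8 ft³/s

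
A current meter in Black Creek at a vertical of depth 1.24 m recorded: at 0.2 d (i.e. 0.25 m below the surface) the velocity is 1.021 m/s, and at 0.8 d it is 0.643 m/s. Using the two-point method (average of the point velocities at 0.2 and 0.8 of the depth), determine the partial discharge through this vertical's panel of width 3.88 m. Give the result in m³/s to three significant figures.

v̄ = (1.021 + 0.643) / 2 = 0.8320 m/s
q = v̄ × d × w = 0.8320 × 1.24 × 3.88 = 4.003 m³/s

4.00 m³/s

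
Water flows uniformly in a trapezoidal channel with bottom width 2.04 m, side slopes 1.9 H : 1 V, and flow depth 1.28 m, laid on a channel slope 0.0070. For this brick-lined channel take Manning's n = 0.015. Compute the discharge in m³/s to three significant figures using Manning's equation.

A = (b + z·y)·y = (2.04 + 1.9×1.28)×1.28 = 5.724 m²
P = b + 2y√(1+z²) = 2.04 + 2×1.28×√(1+1.9²) = 7.537 m
R = A/P = 5.724/7.537 = 0.7595 m
Q = (1/n)·A·R^(2/3)·S^(1/2) = (1/0.015) × 5.724 × 0.7595^(2/3) × 0.0070^(1/2) = 26.58 m³/s

26.6 m³/s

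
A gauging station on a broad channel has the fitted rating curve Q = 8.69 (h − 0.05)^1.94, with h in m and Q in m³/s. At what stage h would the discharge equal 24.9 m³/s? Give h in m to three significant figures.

1.77 m

h − h₀ = (Q/C)^(1/b) = (24.9/8.69)^(1/1.94) = 1.721 m
h = 0.05 + 1.721 = 1.771 m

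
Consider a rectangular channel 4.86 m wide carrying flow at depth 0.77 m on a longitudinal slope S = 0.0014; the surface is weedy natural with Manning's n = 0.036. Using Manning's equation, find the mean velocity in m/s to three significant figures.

A = b·y = 4.86 × 0.77 = 3.742 m²
P = b + 2y = 4.86 + 2×0.77 = 6.400 m
R = A/P = 3.742/6.400 = 0.5847 m
Q = (1/n)·A·R^(2/3)·S^(1/2) = (1/0.036) × 3.742 × 0.5847^(2/3) × 0.0014^(1/2) = 2.720 m³/s
V = Q/A = 2.720/3.742 = 0.7268 m/s

0.727 m/s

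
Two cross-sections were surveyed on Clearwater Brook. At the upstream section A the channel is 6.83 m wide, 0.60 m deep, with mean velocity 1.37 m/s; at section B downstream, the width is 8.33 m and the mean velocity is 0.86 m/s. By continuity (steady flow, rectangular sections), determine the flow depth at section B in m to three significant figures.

Q = A₁V₁ = (6.83×0.60) × 1.37 = 5.614 m³/s
d₂ = Q/(b₂ V₂) = 5.614/(8.33×0.86) = 0.7837 m

0.784 m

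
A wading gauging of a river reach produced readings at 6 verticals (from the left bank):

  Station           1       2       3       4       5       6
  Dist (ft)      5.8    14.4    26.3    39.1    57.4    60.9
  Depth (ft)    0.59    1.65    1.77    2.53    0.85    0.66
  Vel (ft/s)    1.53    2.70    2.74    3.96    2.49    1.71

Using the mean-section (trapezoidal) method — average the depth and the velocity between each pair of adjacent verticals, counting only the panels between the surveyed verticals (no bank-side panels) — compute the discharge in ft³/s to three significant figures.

Panel 1-2: Δb = 8.6 ft, d̄ = (0.59+1.65)/2 = 1.12, v̄ = (1.53+2.70)/2 = 2.115 → q = 8.6×1.12×2.115 = 20.37 ft³/s
Panel 2-3: Δb = 11.9 ft, d̄ = (1.65+1.77)/2 = 1.71, v̄ = (2.70+2.74)/2 = 2.72 → q = 11.9×1.71×2.72 = 55.35 ft³/s
Panel 3-4: Δb = 12.8 ft, d̄ = (1.77+2.53)/2 = 2.15, v̄ = (2.74+3.96)/2 = 3.35 → q = 12.8×2.15×3.35 = 92.19 ft³/s
Panel 4-5: Δb = 18.3 ft, d̄ = (2.53+0.85)/2 = 1.69, v̄ = (3.96+2.49)/2 = 3.225 → q = 18.3×1.69×3.225 = 99.74 ft³/s
Panel 5-6: Δb = 3.5 ft, d̄ = (0.85+0.66)/2 = 0.755, v̄ = (2.49+1.71)/2 = 2.1 → q = 3.5×0.755×2.1 = 5.549 ft³/s
Q = Σ q = 273.2 ft³/s

273 ft³/s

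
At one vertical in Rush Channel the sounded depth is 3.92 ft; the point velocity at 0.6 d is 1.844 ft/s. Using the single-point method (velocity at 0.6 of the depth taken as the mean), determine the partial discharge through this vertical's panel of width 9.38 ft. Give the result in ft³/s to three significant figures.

v̄ = v₀.₆ = 1.844 ft/s
q = v̄ × d × w = 1.844 × 3.92 × 9.38 = 67.80 ft³/s

67.8 ft³/s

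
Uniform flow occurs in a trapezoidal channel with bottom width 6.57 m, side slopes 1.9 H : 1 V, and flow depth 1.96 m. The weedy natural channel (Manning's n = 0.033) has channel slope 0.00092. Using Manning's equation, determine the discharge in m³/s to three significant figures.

A = (b + z·y)·y = (6.57 + 1.9×1.96)×1.96 = 20.18 m²
P = b + 2y√(1+z²) = 6.57 + 2×1.96×√(1+1.9²) = 14.99 m
R = A/P = 20.18/14.99 = 1.346 m
Q = (1/n)·A·R^(2/3)·S^(1/2) = (1/0.033) × 20.18 × 1.346^(2/3) × 0.00092^(1/2) = 22.61 m³/s

22.6 m³/s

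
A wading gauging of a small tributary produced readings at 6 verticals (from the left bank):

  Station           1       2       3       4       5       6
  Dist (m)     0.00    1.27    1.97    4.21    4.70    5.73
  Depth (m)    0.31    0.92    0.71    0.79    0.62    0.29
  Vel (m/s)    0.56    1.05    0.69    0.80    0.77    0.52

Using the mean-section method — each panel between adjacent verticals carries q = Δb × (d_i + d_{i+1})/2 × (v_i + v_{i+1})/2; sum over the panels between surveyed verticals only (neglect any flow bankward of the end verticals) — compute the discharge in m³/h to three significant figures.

10600 m³/h

Panel 1-2: Δb = 1.27 m, d̄ = (0.31+0.92)/2 = 0.615, v̄ = (0.56+1.05)/2 = 0.805 → q = 1.27×0.615×0.805 = 0.6287 m³/s
Panel 2-3: Δb = 0.7 m, d̄ = (0.92+0.71)/2 = 0.815, v̄ = (1.05+0.69)/2 = 0.87 → q = 0.7×0.815×0.87 = 0.4963 m³/s
Panel 3-4: Δb = 2.24 m, d̄ = (0.71+0.79)/2 = 0.75, v̄ = (0.69+0.80)/2 = 0.745 → q = 2.24×0.75×0.745 = 1.252 m³/s
Panel 4-5: Δb = 0.49 m, d̄ = (0.79+0.62)/2 = 0.705, v̄ = (0.80+0.77)/2 = 0.785 → q = 0.49×0.705×0.785 = 0.2712 m³/s
Panel 5-6: Δb = 1.03 m, d̄ = (0.62+0.29)/2 = 0.455, v̄ = (0.77+0.52)/2 = 0.645 → q = 1.03×0.455×0.645 = 0.3023 m³/s
Q = Σ q = 2.950 m³/s
= 2.950 × 3600 = 10620 m³/h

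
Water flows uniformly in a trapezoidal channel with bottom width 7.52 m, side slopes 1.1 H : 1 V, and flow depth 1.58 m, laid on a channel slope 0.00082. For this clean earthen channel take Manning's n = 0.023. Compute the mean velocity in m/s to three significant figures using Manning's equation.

1.40 m/s

A = (b + z·y)·y = (7.52 + 1.1×1.58)×1.58 = 14.63 m²
P = b + 2y√(1+z²) = 7.52 + 2×1.58×√(1+1.1²) = 12.22 m
R = A/P = 14.63/12.22 = 1.197 m
Q = (1/n)·A·R^(2/3)·S^(1/2) = (1/0.023) × 14.63 × 1.197^(2/3) × 0.00082^(1/2) = 20.53 m³/s
V = Q/A = 20.53/14.63 = 1.404 m/s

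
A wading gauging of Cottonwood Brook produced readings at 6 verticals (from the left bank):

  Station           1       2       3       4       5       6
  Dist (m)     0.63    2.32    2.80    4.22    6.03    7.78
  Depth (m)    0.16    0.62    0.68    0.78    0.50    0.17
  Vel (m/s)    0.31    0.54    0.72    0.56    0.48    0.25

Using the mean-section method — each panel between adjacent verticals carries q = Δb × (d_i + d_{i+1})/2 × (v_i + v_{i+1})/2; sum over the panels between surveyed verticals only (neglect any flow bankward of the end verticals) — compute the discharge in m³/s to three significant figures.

Panel 1-2: Δb = 1.69 m, d̄ = (0.16+0.62)/2 = 0.39, v̄ = (0.31+0.54)/2 = 0.425 → q = 1.69×0.39×0.425 = 0.2801 m³/s
Panel 2-3: Δb = 0.48 m, d̄ = (0.62+0.68)/2 = 0.65, v̄ = (0.54+0.72)/2 = 0.63 → q = 0.48×0.65×0.63 = 0.1966 m³/s
Panel 3-4: Δb = 1.42 m, d̄ = (0.68+0.78)/2 = 0.73, v̄ = (0.72+0.56)/2 = 0.64 → q = 1.42×0.73×0.64 = 0.6634 m³/s
Panel 4-5: Δb = 1.81 m, d̄ = (0.78+0.50)/2 = 0.64, v̄ = (0.56+0.48)/2 = 0.52 → q = 1.81×0.64×0.52 = 0.6024 m³/s
Panel 5-6: Δb = 1.75 m, d̄ = (0.50+0.17)/2 = 0.335, v̄ = (0.48+0.25)/2 = 0.365 → q = 1.75×0.335×0.365 = 0.2140 m³/s
Q = Σ q = 1.956 m³/s

1.96 m³/s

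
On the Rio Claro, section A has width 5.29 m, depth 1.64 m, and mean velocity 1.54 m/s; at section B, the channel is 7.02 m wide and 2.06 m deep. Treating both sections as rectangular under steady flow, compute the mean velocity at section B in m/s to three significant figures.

Q = A₁V₁ = (5.29×1.64) × 1.54 = 13.36 m³/s
A₂ = 7.02 × 2.06 = 14.46 m²
V₂ = Q/A₂ = 13.36/14.46 = 0.9239 m/s

0.924 m/s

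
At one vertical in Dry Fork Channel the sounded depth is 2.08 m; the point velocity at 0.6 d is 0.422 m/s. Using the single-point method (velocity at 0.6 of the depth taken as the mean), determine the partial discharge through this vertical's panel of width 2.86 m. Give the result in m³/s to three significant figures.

v̄ = v₀.₆ = 0.422 m/s
q = v̄ × d × w = 0.4220 × 2.08 × 2.86 = 2.510 m³/s

2.51 m³/s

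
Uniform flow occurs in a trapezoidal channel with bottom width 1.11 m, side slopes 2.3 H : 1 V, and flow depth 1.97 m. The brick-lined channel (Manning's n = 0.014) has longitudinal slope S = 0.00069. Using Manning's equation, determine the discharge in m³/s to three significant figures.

A = (b + z·y)·y = (1.11 + 2.3×1.97)×1.97 = 11.11 m²
P = b + 2y√(1+z²) = 1.11 + 2×1.97×√(1+2.3²) = 10.99 m
R = A/P = 11.11/10.99 = 1.011 m
Q = (1/n)·A·R^(2/3)·S^(1/2) = (1/0.014) × 11.11 × 1.011^(2/3) × 0.00069^(1/2) = 21.00 m³/s

21.0 m³/s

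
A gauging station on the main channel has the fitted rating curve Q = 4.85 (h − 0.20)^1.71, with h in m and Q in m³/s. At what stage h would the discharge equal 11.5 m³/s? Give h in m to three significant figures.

1.86 m

h − h₀ = (Q/C)^(1/b) = (11.5/4.85)^(1/1.71) = 1.657 m
h = 0.20 + 1.657 = 1.857 m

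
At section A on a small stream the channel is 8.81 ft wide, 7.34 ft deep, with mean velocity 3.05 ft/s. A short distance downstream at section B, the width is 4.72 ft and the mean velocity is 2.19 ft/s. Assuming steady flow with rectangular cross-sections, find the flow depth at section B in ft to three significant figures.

Q = A₁V₁ = (8.81×7.34) × 3.05 = 197.2 ft³/s
d₂ = Q/(b₂ V₂) = 197.2/(4.72×2.19) = 19.08 ft

19.1 ft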